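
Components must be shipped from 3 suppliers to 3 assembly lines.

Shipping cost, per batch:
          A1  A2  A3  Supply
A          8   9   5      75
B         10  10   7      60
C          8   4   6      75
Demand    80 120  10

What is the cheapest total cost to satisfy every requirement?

A cheapest plan:
  A→A1: 65 batches
  A→A3: 10 batches
  B→A1: 15 batches
  B→A2: 45 batches
  C→A2: 75 batches
Total cost = 1470.
(Supply check: A ships 75; B ships 60; C ships 75.)

1470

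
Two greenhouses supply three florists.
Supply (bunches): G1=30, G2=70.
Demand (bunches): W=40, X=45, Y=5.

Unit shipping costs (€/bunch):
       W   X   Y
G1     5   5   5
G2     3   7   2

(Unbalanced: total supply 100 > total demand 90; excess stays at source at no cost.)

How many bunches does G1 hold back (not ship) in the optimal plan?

An optimal plan:
  G1 to X: 30 × €5 = €150
  G2 to W: 40 × €3 = €120
  G2 to X: 15 × €7 = €105
  G2 to Y: 5 × €2 = €10
Total cost = €385.
G1 ships 30 of its 30, leaving 0.

0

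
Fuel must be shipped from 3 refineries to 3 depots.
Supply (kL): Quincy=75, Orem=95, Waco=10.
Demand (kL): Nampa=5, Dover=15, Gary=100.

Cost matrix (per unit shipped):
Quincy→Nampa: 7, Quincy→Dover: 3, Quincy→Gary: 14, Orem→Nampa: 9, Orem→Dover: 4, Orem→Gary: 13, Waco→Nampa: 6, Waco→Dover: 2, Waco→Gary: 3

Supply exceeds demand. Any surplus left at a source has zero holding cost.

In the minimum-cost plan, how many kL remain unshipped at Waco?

An optimal plan:
  Quincy→Nampa: 5 kL
  Quincy→Dover: 15 kL
  Orem→Gary: 90 kL
  Waco→Gary: 10 kL
Total cost = 1280.
Waco ships 10 of its 10, leaving 0.

0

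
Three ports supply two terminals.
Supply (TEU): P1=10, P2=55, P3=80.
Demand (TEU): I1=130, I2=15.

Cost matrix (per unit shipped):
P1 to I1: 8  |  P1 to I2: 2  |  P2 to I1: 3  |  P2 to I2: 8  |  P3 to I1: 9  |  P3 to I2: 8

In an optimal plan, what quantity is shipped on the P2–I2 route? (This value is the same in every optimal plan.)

Optimal shipments:
  P1→I2: 10 × 2 = 20
  P2→I1: 55 × 3 = 165
  P3→I1: 75 × 9 = 675
  P3→I2: 5 × 8 = 40
Total cost = 900.
The route P2→I2 is not used.

0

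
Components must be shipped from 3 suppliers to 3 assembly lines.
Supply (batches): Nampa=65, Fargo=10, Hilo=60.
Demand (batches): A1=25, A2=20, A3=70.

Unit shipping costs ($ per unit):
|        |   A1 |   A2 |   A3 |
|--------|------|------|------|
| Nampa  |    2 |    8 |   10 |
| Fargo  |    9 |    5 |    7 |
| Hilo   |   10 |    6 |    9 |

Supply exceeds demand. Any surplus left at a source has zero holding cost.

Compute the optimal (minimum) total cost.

800

Optimal allocation:
  Nampa→A1: 25 × $2 = $50
  Nampa→A3: 20 × $10 = $200
  Fargo→A3: 10 × $7 = $70
  Hilo→A2: 20 × $6 = $120
  Hilo→A3: 40 × $9 = $360
Total = 50 + 200 + 70 + 120 + 360 = $800.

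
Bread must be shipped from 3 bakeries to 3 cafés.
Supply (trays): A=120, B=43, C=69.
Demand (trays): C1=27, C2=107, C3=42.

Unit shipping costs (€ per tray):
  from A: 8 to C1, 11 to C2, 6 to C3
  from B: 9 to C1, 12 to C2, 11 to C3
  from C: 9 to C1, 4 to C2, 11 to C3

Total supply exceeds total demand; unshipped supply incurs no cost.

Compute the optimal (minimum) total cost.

A cheapest plan:
  A->C1: 27 trays
  A->C2: 38 trays
  A->C3: 42 trays
  C->C2: 69 trays
Total cost = €1162.

1162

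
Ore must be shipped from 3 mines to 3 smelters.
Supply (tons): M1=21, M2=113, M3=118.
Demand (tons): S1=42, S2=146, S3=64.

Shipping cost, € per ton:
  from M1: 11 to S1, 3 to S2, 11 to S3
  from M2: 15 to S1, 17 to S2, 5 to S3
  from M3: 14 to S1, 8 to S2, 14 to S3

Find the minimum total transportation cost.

A cheapest plan:
  M1 to S2: 21 × €3 = €63
  M2 to S1: 42 × €15 = €630
  M2 to S2: 7 × €17 = €119
  M2 to S3: 64 × €5 = €320
  M3 to S2: 118 × €8 = €944
Total = 63 + 630 + 119 + 320 + 944 = €2076.

2076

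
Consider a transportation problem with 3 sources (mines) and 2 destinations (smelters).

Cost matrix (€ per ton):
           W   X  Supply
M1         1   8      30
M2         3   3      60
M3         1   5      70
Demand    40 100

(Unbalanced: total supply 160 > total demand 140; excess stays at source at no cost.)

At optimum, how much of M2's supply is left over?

0

An optimal plan:
  M1→W: 10 × €1 = €10
  M2→X: 60 × €3 = €180
  M3→W: 30 × €1 = €30
  M3→X: 40 × €5 = €200
Total cost = €420.
M2 ships 60 of its 60, leaving 0.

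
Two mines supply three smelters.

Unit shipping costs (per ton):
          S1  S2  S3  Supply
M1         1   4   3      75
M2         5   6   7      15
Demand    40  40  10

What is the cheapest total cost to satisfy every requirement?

260

A cheapest plan:
  M1–S1: 40 × 1 = 40
  M1–S2: 25 × 4 = 100
  M1–S3: 10 × 3 = 30
  M2–S2: 15 × 6 = 90
Total = 40 + 100 + 30 + 90 = 260.
(Supply check: M1 ships 75; M2 ships 15.)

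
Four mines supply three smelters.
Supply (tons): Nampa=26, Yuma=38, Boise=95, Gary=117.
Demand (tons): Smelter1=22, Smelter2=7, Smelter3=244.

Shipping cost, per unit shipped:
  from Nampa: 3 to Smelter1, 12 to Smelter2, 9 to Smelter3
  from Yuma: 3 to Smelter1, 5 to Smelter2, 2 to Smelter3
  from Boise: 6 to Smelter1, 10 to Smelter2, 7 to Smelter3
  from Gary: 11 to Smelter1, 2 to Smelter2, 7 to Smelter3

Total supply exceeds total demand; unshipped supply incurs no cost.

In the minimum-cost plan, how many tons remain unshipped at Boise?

Minimum-cost shipments:
  Nampa→Smelter1: 22 × 3 = 66
  Nampa→Smelter3: 1 × 9 = 9
  Yuma→Smelter3: 38 × 2 = 76
  Boise→Smelter3: 95 × 7 = 665
  Gary→Smelter2: 7 × 2 = 14
  Gary→Smelter3: 110 × 7 = 770
Total cost = 1600.
Boise ships 95 of its 95, leaving 0.

0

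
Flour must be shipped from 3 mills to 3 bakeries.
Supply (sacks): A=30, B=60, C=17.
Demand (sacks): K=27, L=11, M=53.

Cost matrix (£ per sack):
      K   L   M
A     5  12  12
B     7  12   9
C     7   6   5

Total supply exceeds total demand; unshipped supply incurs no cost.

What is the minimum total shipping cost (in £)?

654

An optimal shipping plan:
  A–K: 27 × £5 = £135
  B–M: 47 × £9 = £423
  C–L: 11 × £6 = £66
  C–M: 6 × £5 = £30
Total = 135 + 423 + 66 + 30 = £654.
(Supply check: A ships 27; B ships 47; C ships 17.)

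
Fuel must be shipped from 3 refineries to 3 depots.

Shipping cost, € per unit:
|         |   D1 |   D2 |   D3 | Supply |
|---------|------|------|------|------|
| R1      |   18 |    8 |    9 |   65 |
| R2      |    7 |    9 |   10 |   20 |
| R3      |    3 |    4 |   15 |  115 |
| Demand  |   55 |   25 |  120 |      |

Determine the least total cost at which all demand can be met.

1575

Optimal allocation:
  R1 to D3: 65 × €9 = €585
  R2 to D3: 20 × €10 = €200
  R3 to D1: 55 × €3 = €165
  R3 to D2: 25 × €4 = €100
  R3 to D3: 35 × €15 = €525
Total = 585 + 200 + 165 + 100 + 525 = €1575.
(Supply check: R1 ships 65; R2 ships 20; R3 ships 115.)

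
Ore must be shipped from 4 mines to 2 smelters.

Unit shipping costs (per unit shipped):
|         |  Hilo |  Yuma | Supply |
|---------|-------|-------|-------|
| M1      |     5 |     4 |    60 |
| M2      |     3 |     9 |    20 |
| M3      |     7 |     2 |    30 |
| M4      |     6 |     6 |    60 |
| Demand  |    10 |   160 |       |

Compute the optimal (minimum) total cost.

One minimum-cost allocation:
  M1 to Yuma: 60 tons
  M2 to Hilo: 10 tons
  M2 to Yuma: 10 tons
  M3 to Yuma: 30 tons
  M4 to Yuma: 60 tons
Total cost = 780.

780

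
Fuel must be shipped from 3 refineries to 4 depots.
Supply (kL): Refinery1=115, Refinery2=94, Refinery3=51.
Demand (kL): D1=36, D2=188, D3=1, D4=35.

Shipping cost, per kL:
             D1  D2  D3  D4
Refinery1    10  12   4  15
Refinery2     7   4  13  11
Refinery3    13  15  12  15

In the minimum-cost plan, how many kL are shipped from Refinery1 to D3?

Solving gives:
  Refinery1->D1: 20 kL
  Refinery1->D2: 94 kL
  Refinery1->D3: 1 kL
  Refinery2->D2: 94 kL
  Refinery3->D1: 16 kL
  Refinery3->D4: 35 kL
Total cost = 2441.
So Refinery1→D3 carries 1 kL.

1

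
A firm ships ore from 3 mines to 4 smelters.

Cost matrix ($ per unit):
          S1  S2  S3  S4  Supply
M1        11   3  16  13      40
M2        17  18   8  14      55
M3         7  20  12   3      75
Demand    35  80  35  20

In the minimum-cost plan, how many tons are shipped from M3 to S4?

Solving gives:
  M1–S2: 40 × $3 = $120
  M2–S2: 20 × $18 = $360
  M2–S3: 35 × $8 = $280
  M3–S1: 35 × $7 = $245
  M3–S2: 20 × $20 = $400
  M3–S4: 20 × $3 = $60
Total cost = $1465.
So M3→S4 carries 20 tons.

20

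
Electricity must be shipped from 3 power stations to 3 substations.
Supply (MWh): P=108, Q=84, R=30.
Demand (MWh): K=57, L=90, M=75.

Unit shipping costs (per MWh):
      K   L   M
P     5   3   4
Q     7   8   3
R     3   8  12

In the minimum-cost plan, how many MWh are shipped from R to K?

The minimum-cost plan:
  P–K: 18 × 5 = 90
  P–L: 90 × 3 = 270
  Q–K: 9 × 7 = 63
  Q–M: 75 × 3 = 225
  R–K: 30 × 3 = 90
Total cost = 738.
So R→K carries 30 MWh.

30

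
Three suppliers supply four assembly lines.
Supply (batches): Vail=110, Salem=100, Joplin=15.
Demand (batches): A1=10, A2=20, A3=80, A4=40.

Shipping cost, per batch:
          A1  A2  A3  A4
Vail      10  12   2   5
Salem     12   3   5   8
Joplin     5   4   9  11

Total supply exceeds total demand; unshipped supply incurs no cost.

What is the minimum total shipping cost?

500

A cheapest plan:
  Vail–A3: 80 × 2 = 160
  Vail–A4: 30 × 5 = 150
  Salem–A2: 20 × 3 = 60
  Salem–A4: 10 × 8 = 80
  Joplin–A1: 10 × 5 = 50
Total = 160 + 150 + 60 + 80 + 50 = 500.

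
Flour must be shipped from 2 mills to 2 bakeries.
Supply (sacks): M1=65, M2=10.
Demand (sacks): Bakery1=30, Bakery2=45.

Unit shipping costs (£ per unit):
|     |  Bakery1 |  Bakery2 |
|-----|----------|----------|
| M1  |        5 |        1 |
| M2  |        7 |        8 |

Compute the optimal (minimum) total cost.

215

Optimal allocation:
  M1->Bakery1: 20 × £5 = £100
  M1->Bakery2: 45 × £1 = £45
  M2->Bakery1: 10 × £7 = £70
Total = 100 + 45 + 70 = £215.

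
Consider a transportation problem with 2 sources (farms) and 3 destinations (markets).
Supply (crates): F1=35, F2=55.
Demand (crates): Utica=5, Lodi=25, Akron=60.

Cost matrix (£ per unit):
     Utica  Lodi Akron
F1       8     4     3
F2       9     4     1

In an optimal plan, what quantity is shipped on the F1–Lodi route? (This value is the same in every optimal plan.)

25

Optimal shipments:
  F1->Utica: 5 × £8 = £40
  F1->Lodi: 25 × £4 = £100
  F1->Akron: 5 × £3 = £15
  F2->Akron: 55 × £1 = £55
Total cost = £210.
So F1→Lodi carries 25 crates.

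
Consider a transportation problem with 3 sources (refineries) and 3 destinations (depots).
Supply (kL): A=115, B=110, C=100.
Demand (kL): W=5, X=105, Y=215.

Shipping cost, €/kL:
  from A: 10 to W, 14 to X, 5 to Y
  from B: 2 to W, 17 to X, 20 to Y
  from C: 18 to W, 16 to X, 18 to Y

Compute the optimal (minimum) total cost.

One minimum-cost allocation:
  A to Y: 115 × €5 = €575
  B to W: 5 × €2 = €10
  B to X: 105 × €17 = €1785
  C to Y: 100 × €18 = €1800
Total = 575 + 10 + 1785 + 1800 = €4170.

4170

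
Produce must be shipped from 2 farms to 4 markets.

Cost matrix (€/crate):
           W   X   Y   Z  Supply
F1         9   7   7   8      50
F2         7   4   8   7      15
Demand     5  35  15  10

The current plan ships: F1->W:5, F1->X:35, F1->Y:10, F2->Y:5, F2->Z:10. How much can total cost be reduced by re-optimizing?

Current plan cost = 5·9 + 35·7 + 10·7 + 5·8 + 10·7 = €470.
Optimal plan:
  F1 to W: 5 × €9 = €45
  F1 to X: 20 × €7 = €140
  F1 to Y: 15 × €7 = €105
  F1 to Z: 10 × €8 = €80
  F2 to X: 15 × €4 = €60
Optimal cost = €430.
Saving = 470 − 430 = €40.

40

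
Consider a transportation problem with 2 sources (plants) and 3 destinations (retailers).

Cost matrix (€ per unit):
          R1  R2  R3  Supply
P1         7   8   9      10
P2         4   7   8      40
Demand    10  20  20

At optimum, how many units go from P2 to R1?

Solving gives:
  P1->R2: 10 × €8 = €80
  P2->R1: 10 × €4 = €40
  P2->R2: 10 × €7 = €70
  P2->R3: 20 × €8 = €160
Total cost = €350.
So P2→R1 carries 10 units.

10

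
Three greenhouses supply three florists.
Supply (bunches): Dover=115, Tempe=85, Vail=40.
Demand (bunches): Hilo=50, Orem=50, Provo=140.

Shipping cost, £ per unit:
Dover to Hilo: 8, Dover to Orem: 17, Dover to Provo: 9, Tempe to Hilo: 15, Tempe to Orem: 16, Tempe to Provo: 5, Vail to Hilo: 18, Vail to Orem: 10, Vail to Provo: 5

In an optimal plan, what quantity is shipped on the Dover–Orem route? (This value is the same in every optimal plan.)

10

Optimal shipments:
  Dover to Hilo: 50 × £8 = £400
  Dover to Orem: 10 × £17 = £170
  Dover to Provo: 55 × £9 = £495
  Tempe to Provo: 85 × £5 = £425
  Vail to Orem: 40 × £10 = £400
Total cost = £1890.
So Dover→Orem carries 10 bunches.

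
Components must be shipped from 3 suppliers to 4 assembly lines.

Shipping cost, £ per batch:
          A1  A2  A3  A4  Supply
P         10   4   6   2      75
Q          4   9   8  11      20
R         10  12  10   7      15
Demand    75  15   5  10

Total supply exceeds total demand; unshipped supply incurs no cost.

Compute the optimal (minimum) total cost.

One minimum-cost allocation:
  P→A1: 40 × £10 = £400
  P→A2: 15 × £4 = £60
  P→A3: 5 × £6 = £30
  P→A4: 10 × £2 = £20
  Q→A1: 20 × £4 = £80
  R→A1: 15 × £10 = £150
Total = 400 + 60 + 30 + 20 + 80 + 150 = £740.

740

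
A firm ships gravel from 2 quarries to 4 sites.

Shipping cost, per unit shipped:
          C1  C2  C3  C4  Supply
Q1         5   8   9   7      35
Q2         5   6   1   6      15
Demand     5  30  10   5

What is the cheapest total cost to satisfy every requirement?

300

An optimal shipping plan:
  Q1->C1: 5 truckloads
  Q1->C2: 25 truckloads
  Q1->C4: 5 truckloads
  Q2->C2: 5 truckloads
  Q2->C3: 10 truckloads
Total cost = 300.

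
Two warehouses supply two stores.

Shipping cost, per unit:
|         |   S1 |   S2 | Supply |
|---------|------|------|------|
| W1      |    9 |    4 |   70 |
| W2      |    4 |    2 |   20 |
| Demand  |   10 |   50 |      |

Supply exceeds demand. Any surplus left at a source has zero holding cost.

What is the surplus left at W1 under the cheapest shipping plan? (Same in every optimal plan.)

Minimum-cost shipments:
  W1→S2: 40 × 4 = 160
  W2→S1: 10 × 4 = 40
  W2→S2: 10 × 2 = 20
Total cost = 220.
W1 ships 40 of its 70, leaving 30.

30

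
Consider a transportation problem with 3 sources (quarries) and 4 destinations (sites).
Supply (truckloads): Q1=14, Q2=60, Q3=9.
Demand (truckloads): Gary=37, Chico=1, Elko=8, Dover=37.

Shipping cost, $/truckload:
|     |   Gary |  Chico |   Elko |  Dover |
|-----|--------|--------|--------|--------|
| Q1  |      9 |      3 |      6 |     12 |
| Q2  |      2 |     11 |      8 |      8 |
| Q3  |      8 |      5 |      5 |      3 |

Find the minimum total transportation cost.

An optimal shipping plan:
  Q1–Chico: 1 truckloads
  Q1–Elko: 8 truckloads
  Q1–Dover: 5 truckloads
  Q2–Gary: 37 truckloads
  Q2–Dover: 23 truckloads
  Q3–Dover: 9 truckloads
Total cost = $396.
(Supply check: Q1 ships 14; Q2 ships 60; Q3 ships 9.)

396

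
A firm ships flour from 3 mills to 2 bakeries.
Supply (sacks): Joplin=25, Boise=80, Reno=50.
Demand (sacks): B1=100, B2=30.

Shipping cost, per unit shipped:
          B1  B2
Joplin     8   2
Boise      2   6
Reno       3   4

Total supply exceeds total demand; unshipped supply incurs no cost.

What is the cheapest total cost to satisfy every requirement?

290

Optimal allocation:
  Joplin→B2: 25 × 2 = 50
  Boise→B1: 80 × 2 = 160
  Reno→B1: 20 × 3 = 60
  Reno→B2: 5 × 4 = 20
Total = 50 + 160 + 60 + 20 = 290.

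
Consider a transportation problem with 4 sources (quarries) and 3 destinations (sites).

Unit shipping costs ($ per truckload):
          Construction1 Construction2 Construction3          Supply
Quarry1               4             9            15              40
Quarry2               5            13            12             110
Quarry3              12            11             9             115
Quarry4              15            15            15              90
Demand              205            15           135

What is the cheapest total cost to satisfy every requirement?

3095

An optimal shipping plan:
  Quarry1 to Construction1: 40 × $4 = $160
  Quarry2 to Construction1: 110 × $5 = $550
  Quarry3 to Construction3: 115 × $9 = $1035
  Quarry4 to Construction1: 55 × $15 = $825
  Quarry4 to Construction2: 15 × $15 = $225
  Quarry4 to Construction3: 20 × $15 = $300
Total = 160 + 550 + 1035 + 825 + 225 + 300 = $3095.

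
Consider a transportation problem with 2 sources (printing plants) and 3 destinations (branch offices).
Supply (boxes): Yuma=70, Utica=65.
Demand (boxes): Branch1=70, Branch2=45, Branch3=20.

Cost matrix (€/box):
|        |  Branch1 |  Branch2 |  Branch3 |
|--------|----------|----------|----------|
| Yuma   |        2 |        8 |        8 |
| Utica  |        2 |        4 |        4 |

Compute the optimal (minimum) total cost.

400

One minimum-cost allocation:
  Yuma→Branch1: 70 × €2 = €140
  Utica→Branch2: 45 × €4 = €180
  Utica→Branch3: 20 × €4 = €80
Total = 140 + 180 + 80 = €400.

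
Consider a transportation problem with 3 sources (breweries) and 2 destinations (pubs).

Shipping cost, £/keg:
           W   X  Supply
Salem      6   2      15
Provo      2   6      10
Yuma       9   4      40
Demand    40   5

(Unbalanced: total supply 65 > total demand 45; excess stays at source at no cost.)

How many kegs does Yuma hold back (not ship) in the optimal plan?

20

An optimal plan:
  Salem->W: 15 × £6 = £90
  Provo->W: 10 × £2 = £20
  Yuma->W: 15 × £9 = £135
  Yuma->X: 5 × £4 = £20
Total cost = £265.
Yuma ships 20 of its 40, leaving 20.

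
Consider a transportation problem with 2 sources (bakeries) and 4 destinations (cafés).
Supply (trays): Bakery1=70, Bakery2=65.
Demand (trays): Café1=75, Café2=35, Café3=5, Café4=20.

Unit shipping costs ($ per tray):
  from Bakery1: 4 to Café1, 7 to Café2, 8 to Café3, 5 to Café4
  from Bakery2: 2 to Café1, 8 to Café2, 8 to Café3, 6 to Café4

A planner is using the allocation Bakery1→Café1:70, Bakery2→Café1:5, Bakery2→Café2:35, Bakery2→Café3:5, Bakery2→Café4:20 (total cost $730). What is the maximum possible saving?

Current plan cost = 70·4 + 5·2 + 35·8 + 5·8 + 20·6 = $730.
Optimal plan:
  Bakery1 to Café1: 10 trays
  Bakery1 to Café2: 35 trays
  Bakery1 to Café3: 5 trays
  Bakery1 to Café4: 20 trays
  Bakery2 to Café1: 65 trays
Optimal cost = $555.
Saving = 730 − 555 = $175.

175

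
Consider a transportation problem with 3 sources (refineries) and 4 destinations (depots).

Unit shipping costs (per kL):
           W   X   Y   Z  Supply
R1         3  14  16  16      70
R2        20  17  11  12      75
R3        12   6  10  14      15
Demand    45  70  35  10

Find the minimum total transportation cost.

One minimum-cost allocation:
  R1->W: 45 × 3 = 135
  R1->X: 25 × 14 = 350
  R2->X: 30 × 17 = 510
  R2->Y: 35 × 11 = 385
  R2->Z: 10 × 12 = 120
  R3->X: 15 × 6 = 90
Total = 135 + 350 + 510 + 385 + 120 + 90 = 1590.
(Supply check: R1 ships 70; R2 ships 75; R3 ships 15.)

1590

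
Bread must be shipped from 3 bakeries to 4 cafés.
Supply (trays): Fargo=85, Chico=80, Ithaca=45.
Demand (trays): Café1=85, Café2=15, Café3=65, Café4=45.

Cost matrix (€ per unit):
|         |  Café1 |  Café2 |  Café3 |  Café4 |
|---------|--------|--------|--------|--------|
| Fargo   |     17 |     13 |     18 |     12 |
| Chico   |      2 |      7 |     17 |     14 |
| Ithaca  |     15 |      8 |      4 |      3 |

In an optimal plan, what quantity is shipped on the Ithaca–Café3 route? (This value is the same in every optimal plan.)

Optimal shipments:
  Fargo to Café1: 5 × €17 = €85
  Fargo to Café2: 15 × €13 = €195
  Fargo to Café3: 20 × €18 = €360
  Fargo to Café4: 45 × €12 = €540
  Chico to Café1: 80 × €2 = €160
  Ithaca to Café3: 45 × €4 = €180
Total cost = €1520.
So Ithaca→Café3 carries 45 trays.

45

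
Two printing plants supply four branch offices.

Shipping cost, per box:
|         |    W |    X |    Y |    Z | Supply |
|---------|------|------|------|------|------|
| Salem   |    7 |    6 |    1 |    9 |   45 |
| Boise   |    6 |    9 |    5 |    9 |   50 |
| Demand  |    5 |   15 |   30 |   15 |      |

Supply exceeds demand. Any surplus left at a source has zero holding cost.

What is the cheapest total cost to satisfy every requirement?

285

A cheapest plan:
  Salem to X: 15 × 6 = 90
  Salem to Y: 30 × 1 = 30
  Boise to W: 5 × 6 = 30
  Boise to Z: 15 × 9 = 135
Total = 90 + 30 + 30 + 135 = 285.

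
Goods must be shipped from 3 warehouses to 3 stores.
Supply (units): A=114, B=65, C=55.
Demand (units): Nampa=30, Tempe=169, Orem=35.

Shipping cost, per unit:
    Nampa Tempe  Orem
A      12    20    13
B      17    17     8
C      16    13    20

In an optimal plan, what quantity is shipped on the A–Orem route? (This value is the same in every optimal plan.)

0

The minimum-cost plan:
  A–Nampa: 30 × 12 = 360
  A–Tempe: 84 × 20 = 1680
  B–Tempe: 30 × 17 = 510
  B–Orem: 35 × 8 = 280
  C–Tempe: 55 × 13 = 715
Total cost = 3545.
The route A→Orem is not used.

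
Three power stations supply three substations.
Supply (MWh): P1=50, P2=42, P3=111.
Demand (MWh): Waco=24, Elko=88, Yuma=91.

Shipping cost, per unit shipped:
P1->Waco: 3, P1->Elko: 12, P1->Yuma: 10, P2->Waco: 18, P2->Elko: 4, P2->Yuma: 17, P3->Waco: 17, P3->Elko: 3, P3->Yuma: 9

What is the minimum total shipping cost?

1223

Optimal allocation:
  P1–Waco: 24 MWh
  P1–Yuma: 26 MWh
  P2–Elko: 42 MWh
  P3–Elko: 46 MWh
  P3–Yuma: 65 MWh
Total cost = 1223.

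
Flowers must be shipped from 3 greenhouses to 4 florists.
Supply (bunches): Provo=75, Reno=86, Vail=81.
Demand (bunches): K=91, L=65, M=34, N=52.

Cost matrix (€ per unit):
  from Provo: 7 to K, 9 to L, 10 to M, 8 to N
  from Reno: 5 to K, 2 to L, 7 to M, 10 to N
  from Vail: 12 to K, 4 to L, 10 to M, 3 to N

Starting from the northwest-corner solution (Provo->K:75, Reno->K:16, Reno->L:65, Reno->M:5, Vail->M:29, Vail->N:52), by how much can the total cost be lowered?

Current plan cost = 75·7 + 16·5 + 65·2 + 5·7 + 29·10 + 52·3 = €1216.
Optimal plan:
  Provo to K: 75 × €7 = €525
  Reno to K: 16 × €5 = €80
  Reno to L: 36 × €2 = €72
  Reno to M: 34 × €7 = €238
  Vail to L: 29 × €4 = €116
  Vail to N: 52 × €3 = €156
Optimal cost = €1187.
Saving = 1216 − 1187 = €29.

29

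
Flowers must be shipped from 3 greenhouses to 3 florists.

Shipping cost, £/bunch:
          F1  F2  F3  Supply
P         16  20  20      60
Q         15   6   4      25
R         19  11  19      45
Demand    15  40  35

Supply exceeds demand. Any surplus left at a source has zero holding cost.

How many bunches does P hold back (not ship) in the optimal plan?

Minimum-cost shipments:
  P–F1: 15 bunches
  P–F3: 5 bunches
  Q–F3: 25 bunches
  R–F2: 40 bunches
  R–F3: 5 bunches
Total cost = £975.
P ships 20 of its 60, leaving 40.

40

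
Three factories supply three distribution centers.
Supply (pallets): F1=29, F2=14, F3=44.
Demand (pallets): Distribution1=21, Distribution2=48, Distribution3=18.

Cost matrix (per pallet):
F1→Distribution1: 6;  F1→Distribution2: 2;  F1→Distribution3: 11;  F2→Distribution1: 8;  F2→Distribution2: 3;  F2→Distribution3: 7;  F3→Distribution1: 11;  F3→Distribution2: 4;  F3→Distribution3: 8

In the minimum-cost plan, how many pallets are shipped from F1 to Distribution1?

Solving gives:
  F1 to Distribution1: 21 pallets
  F1 to Distribution2: 8 pallets
  F2 to Distribution3: 14 pallets
  F3 to Distribution2: 40 pallets
  F3 to Distribution3: 4 pallets
Total cost = 432.
So F1→Distribution1 carries 21 pallets.

21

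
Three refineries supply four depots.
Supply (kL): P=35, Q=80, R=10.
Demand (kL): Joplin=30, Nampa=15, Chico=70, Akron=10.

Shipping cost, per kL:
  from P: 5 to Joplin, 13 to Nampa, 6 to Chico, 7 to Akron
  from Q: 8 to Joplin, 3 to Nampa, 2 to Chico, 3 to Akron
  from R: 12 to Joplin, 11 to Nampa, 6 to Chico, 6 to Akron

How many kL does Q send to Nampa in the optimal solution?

Optimal shipments:
  P->Joplin: 30 × 5 = 150
  P->Chico: 5 × 6 = 30
  Q->Nampa: 15 × 3 = 45
  Q->Chico: 65 × 2 = 130
  R->Akron: 10 × 6 = 60
Total cost = 415.
So Q→Nampa carries 15 kL.

15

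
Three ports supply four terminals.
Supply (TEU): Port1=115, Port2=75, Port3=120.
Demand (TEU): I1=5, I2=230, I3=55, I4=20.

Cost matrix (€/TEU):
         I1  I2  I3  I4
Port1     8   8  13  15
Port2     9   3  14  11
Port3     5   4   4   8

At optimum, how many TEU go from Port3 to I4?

20

Optimal shipments:
  Port1–I1: 5 × €8 = €40
  Port1–I2: 110 × €8 = €880
  Port2–I2: 75 × €3 = €225
  Port3–I2: 45 × €4 = €180
  Port3–I3: 55 × €4 = €220
  Port3–I4: 20 × €8 = €160
Total cost = €1705.
So Port3→I4 carries 20 TEU.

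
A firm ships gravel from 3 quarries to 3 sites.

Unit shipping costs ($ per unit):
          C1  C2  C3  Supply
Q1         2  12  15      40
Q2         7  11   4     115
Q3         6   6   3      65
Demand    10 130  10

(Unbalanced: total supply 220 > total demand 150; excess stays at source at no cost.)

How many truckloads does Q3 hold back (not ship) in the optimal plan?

Minimum-cost shipments:
  Q1 to C1: 10 × $2 = $20
  Q2 to C2: 65 × $11 = $715
  Q2 to C3: 10 × $4 = $40
  Q3 to C2: 65 × $6 = $390
Total cost = $1165.
Q3 ships 65 of its 65, leaving 0.

0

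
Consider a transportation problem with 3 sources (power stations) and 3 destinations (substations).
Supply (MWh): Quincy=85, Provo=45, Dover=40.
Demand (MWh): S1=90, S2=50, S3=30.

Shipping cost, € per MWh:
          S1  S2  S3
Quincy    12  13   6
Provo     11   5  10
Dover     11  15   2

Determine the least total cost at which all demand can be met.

1420

Optimal allocation:
  Quincy–S1: 80 × €12 = €960
  Quincy–S2: 5 × €13 = €65
  Provo–S2: 45 × €5 = €225
  Dover–S1: 10 × €11 = €110
  Dover–S3: 30 × €2 = €60
Total = 960 + 65 + 225 + 110 + 60 = €1420.
(Supply check: Quincy ships 85; Provo ships 45; Dover ships 40.)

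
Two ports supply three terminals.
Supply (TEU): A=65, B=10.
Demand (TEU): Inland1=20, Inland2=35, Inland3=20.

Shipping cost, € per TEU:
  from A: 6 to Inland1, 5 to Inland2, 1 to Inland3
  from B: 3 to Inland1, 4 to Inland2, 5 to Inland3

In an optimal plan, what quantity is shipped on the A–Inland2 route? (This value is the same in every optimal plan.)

35

Solving gives:
  A to Inland1: 10 TEU
  A to Inland2: 35 TEU
  A to Inland3: 20 TEU
  B to Inland1: 10 TEU
Total cost = €285.
So A→Inland2 carries 35 TEU.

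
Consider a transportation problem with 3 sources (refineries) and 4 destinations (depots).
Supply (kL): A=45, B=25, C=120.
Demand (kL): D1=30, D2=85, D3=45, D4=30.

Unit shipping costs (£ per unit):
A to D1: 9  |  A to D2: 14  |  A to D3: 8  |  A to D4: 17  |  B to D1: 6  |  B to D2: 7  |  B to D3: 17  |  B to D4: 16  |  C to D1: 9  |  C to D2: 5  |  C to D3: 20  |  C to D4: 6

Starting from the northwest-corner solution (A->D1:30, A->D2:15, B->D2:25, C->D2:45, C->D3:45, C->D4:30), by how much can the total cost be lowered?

800

Current plan cost = 30·9 + 15·14 + 25·7 + 45·5 + 45·20 + 30·6 = £1960.
Optimal plan:
  A–D3: 45 × £8 = £360
  B–D1: 25 × £6 = £150
  C–D1: 5 × £9 = £45
  C–D2: 85 × £5 = £425
  C–D4: 30 × £6 = £180
Optimal cost = £1160.
Saving = 1960 − 1160 = £800.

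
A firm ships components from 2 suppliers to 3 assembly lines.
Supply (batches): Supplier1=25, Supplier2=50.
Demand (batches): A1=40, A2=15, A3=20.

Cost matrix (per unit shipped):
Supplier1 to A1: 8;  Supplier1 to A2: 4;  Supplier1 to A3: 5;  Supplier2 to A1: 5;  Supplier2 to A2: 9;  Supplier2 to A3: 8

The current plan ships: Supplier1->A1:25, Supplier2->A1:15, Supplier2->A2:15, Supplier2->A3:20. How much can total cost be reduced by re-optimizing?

180

Current plan cost = 25·8 + 15·5 + 15·9 + 20·8 = 570.
Optimal plan:
  Supplier1–A2: 15 × 4 = 60
  Supplier1–A3: 10 × 5 = 50
  Supplier2–A1: 40 × 5 = 200
  Supplier2–A3: 10 × 8 = 80
Optimal cost = 390.
Saving = 570 − 390 = 180.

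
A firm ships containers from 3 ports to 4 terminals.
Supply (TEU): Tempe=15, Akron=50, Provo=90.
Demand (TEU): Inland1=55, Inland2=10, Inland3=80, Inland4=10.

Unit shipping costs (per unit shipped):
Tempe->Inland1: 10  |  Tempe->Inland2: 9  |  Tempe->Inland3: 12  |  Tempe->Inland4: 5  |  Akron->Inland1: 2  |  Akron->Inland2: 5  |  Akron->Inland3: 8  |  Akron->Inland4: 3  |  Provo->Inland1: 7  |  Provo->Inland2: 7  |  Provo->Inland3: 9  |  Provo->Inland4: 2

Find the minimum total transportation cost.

A cheapest plan:
  Tempe→Inland2: 10 × 9 = 90
  Tempe→Inland4: 5 × 5 = 25
  Akron→Inland1: 50 × 2 = 100
  Provo→Inland1: 5 × 7 = 35
  Provo→Inland3: 80 × 9 = 720
  Provo→Inland4: 5 × 2 = 10
Total = 90 + 25 + 100 + 35 + 720 + 10 = 980.
(Supply check: Tempe ships 15; Akron ships 50; Provo ships 90.)

980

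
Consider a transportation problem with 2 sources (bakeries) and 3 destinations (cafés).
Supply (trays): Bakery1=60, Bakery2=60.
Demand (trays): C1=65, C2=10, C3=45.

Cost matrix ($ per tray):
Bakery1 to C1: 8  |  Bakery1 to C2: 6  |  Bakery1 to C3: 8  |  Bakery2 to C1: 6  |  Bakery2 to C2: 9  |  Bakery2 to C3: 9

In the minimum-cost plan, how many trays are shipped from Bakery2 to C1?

Solving gives:
  Bakery1->C1: 5 × $8 = $40
  Bakery1->C2: 10 × $6 = $60
  Bakery1->C3: 45 × $8 = $360
  Bakery2->C1: 60 × $6 = $360
Total cost = $820.
So Bakery2→C1 carries 60 trays.

60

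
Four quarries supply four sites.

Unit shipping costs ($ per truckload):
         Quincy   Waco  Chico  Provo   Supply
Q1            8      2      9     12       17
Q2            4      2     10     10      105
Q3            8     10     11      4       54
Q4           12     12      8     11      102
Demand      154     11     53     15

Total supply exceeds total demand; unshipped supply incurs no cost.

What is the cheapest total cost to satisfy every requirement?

A cheapest plan:
  Q1–Quincy: 6 truckloads
  Q1–Waco: 11 truckloads
  Q2–Quincy: 105 truckloads
  Q3–Quincy: 39 truckloads
  Q3–Provo: 15 truckloads
  Q4–Quincy: 4 truckloads
  Q4–Chico: 53 truckloads
Total cost = $1334.

1334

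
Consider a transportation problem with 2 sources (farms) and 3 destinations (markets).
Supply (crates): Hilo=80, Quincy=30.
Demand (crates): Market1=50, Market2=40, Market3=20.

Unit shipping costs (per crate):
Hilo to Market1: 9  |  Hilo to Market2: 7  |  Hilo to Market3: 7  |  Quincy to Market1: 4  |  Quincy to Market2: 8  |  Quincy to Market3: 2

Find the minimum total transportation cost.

An optimal shipping plan:
  Hilo–Market1: 20 × 9 = 180
  Hilo–Market2: 40 × 7 = 280
  Hilo–Market3: 20 × 7 = 140
  Quincy–Market1: 30 × 4 = 120
Total = 180 + 280 + 140 + 120 = 720.
(Supply check: Hilo ships 80; Quincy ships 30.)

720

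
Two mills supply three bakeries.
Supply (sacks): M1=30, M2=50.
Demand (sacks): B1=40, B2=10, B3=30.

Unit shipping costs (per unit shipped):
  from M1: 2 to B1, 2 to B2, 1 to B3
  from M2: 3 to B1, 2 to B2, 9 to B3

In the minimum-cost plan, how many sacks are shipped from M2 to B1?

Solving gives:
  M1–B3: 30 × 1 = 30
  M2–B1: 40 × 3 = 120
  M2–B2: 10 × 2 = 20
Total cost = 170.
So M2→B1 carries 40 sacks.

40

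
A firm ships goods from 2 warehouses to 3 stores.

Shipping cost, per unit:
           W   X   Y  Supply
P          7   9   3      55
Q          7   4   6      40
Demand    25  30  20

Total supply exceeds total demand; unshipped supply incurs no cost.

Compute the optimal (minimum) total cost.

One minimum-cost allocation:
  P->W: 25 × 7 = 175
  P->Y: 20 × 3 = 60
  Q->X: 30 × 4 = 120
Total = 175 + 60 + 120 = 355.

355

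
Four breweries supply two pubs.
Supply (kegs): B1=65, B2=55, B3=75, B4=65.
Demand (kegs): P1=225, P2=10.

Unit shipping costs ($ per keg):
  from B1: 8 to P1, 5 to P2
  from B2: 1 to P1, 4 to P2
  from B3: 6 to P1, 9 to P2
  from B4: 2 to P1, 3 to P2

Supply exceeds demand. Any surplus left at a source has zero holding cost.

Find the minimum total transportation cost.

925

A cheapest plan:
  B1 to P1: 30 kegs
  B1 to P2: 10 kegs
  B2 to P1: 55 kegs
  B3 to P1: 75 kegs
  B4 to P1: 65 kegs
Total cost = $925.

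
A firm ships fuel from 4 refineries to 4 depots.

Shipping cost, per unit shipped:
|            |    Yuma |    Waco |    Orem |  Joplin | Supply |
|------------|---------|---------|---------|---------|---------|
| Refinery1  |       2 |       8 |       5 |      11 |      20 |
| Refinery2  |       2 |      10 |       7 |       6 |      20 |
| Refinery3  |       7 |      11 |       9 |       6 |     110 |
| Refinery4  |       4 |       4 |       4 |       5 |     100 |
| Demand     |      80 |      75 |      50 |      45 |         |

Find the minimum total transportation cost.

1255

One minimum-cost allocation:
  Refinery1 to Yuma: 20 × 2 = 40
  Refinery2 to Yuma: 20 × 2 = 40
  Refinery3 to Yuma: 40 × 7 = 280
  Refinery3 to Orem: 25 × 9 = 225
  Refinery3 to Joplin: 45 × 6 = 270
  Refinery4 to Waco: 75 × 4 = 300
  Refinery4 to Orem: 25 × 4 = 100
Total = 40 + 40 + 280 + 225 + 270 + 300 + 100 = 1255.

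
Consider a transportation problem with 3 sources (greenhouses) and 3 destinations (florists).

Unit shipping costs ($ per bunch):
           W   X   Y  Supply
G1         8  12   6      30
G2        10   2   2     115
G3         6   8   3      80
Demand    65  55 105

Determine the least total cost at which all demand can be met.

One minimum-cost allocation:
  G1→W: 30 × $8 = $240
  G2→X: 55 × $2 = $110
  G2→Y: 60 × $2 = $120
  G3→W: 35 × $6 = $210
  G3→Y: 45 × $3 = $135
Total = 240 + 110 + 120 + 210 + 135 = $815.

815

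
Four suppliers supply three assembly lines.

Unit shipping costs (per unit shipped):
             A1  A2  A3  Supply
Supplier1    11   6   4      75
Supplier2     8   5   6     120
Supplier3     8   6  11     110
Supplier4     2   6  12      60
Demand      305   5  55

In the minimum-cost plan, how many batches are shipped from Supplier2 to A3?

Solving gives:
  Supplier1->A1: 15 batches
  Supplier1->A2: 5 batches
  Supplier1->A3: 55 batches
  Supplier2->A1: 120 batches
  Supplier3->A1: 110 batches
  Supplier4->A1: 60 batches
Total cost = 2375.
The route Supplier2→A3 is not used.

0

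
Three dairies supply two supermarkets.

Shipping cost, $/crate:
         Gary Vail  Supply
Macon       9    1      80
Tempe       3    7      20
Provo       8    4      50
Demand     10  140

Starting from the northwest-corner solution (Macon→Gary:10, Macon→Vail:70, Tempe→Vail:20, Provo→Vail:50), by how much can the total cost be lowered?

120

Current plan cost = 10·9 + 70·1 + 20·7 + 50·4 = $500.
Optimal plan:
  Macon→Vail: 80 × $1 = $80
  Tempe→Gary: 10 × $3 = $30
  Tempe→Vail: 10 × $7 = $70
  Provo→Vail: 50 × $4 = $200
Optimal cost = $380.
Saving = 500 − 380 = $120.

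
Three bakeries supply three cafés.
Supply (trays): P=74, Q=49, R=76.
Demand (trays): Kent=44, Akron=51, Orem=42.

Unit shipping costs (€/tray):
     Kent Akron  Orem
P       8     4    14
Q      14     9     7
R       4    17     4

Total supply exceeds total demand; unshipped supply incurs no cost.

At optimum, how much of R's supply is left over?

0

Minimum-cost shipments:
  P→Akron: 51 trays
  Q→Orem: 10 trays
  R→Kent: 44 trays
  R→Orem: 32 trays
Total cost = €578.
R ships 76 of its 76, leaving 0.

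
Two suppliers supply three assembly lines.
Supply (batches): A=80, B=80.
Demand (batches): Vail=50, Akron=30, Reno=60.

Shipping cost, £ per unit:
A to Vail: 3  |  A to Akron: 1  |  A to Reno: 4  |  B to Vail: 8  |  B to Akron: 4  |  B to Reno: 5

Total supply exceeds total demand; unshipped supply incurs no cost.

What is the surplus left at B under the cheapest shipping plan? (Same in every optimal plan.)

20

Minimum-cost shipments:
  A–Vail: 50 × £3 = £150
  A–Akron: 30 × £1 = £30
  B–Reno: 60 × £5 = £300
Total cost = £480.
B ships 60 of its 80, leaving 20.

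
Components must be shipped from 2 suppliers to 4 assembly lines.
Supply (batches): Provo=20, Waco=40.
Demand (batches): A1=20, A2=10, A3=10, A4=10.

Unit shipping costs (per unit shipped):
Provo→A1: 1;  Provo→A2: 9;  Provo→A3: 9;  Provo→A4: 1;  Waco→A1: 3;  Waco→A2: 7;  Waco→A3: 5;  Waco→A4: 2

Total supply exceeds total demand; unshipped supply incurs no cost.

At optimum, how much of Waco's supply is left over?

10

An optimal plan:
  Provo to A1: 20 × 1 = 20
  Waco to A2: 10 × 7 = 70
  Waco to A3: 10 × 5 = 50
  Waco to A4: 10 × 2 = 20
Total cost = 160.
Waco ships 30 of its 40, leaving 10.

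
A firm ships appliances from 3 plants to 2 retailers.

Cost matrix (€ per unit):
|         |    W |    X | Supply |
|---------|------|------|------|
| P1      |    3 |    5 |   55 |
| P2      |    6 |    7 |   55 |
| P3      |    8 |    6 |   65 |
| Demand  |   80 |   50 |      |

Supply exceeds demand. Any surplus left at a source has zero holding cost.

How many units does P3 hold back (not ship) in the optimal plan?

15

An optimal plan:
  P1->W: 55 × €3 = €165
  P2->W: 25 × €6 = €150
  P3->X: 50 × €6 = €300
Total cost = €615.
P3 ships 50 of its 65, leaving 15.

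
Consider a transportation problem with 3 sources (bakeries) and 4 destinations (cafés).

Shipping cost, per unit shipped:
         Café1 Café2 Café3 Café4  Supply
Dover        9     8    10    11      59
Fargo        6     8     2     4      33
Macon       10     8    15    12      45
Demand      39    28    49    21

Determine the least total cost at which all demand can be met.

1049

One minimum-cost allocation:
  Dover→Café1: 22 trays
  Dover→Café3: 16 trays
  Dover→Café4: 21 trays
  Fargo→Café3: 33 trays
  Macon→Café1: 17 trays
  Macon→Café2: 28 trays
Total cost = 1049.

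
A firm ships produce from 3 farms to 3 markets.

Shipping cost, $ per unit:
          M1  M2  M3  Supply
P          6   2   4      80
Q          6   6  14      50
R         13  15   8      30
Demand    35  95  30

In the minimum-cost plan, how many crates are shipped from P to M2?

Solving gives:
  P to M2: 80 crates
  Q to M1: 35 crates
  Q to M2: 15 crates
  R to M3: 30 crates
Total cost = $700.
So P→M2 carries 80 crates.

80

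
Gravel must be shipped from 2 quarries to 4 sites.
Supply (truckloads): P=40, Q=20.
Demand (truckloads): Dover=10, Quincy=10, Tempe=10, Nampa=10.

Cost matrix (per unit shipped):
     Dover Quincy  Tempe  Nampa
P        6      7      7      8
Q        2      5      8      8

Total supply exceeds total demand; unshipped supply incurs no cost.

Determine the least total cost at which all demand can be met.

An optimal shipping plan:
  P→Tempe: 10 truckloads
  P→Nampa: 10 truckloads
  Q→Dover: 10 truckloads
  Q→Quincy: 10 truckloads
Total cost = 220.
(Supply check: P ships 20; Q ships 20.)

220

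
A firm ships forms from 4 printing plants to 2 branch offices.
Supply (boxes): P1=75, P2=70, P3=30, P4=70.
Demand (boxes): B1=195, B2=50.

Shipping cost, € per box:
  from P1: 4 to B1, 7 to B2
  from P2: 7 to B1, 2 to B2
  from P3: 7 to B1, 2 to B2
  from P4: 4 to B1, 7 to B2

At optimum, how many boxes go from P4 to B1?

70

Solving gives:
  P1 to B1: 75 × €4 = €300
  P2 to B1: 20 × €7 = €140
  P2 to B2: 50 × €2 = €100
  P3 to B1: 30 × €7 = €210
  P4 to B1: 70 × €4 = €280
Total cost = €1030.
So P4→B1 carries 70 boxes.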